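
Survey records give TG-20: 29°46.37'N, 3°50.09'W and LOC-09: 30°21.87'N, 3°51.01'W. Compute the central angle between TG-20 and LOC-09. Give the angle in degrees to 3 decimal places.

0.592°

TG-20: φ = +29.77283°, λ = -3.83483°
LOC-09: φ = +30.36450°, λ = -3.85017°
Δφ = 0.5917°,  Δλ = -0.0153°
a = sin²(Δφ/2) + cos φ₁ cos φ₂ sin²(Δλ/2) = 0.000027
c = 2·arcsin(√a) = 0.010329 rad = 0.5918°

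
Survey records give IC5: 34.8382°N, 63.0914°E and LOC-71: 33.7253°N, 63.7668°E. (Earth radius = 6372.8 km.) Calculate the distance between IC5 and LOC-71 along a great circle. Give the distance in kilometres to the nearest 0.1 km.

138.5 km

Δφ = -1.1129°,  Δλ = 0.6754°
a = sin²(Δφ/2) + cos φ₁ cos φ₂ sin²(Δλ/2) = 0.000118
c = 2·arcsin(√a) = 0.021729 rad = 1.2450°
d = R·c = 6372.8 × 0.021729 = 138.5 km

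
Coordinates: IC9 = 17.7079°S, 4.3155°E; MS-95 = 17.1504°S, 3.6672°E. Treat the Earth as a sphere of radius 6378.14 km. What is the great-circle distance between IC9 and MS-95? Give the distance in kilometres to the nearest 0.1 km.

92.7 km

Δφ = 0.5575°,  Δλ = -0.6483°
a = sin²(Δφ/2) + cos φ₁ cos φ₂ sin²(Δλ/2) = 0.000053
c = 2·arcsin(√a) = 0.014533 rad = 0.8327°
d = R·c = 6378.14 × 0.014533 = 92.7 km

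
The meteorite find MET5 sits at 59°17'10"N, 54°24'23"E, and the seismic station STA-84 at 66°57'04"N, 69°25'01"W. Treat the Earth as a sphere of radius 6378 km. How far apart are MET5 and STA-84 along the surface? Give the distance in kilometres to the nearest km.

MET5: φ = +59.28611°, λ = +54.40639°
STA-84: φ = +66.95111°, λ = -69.41694°
Δφ = 7.6650°,  Δλ = -123.8233°
a = sin²(Δφ/2) + cos φ₁ cos φ₂ sin²(Δλ/2) = 0.160106
c = 2·arcsin(√a) = 0.823322 rad = 47.1729°
d = R·c = 6378 × 0.823322 = 5251.1 km

5251 km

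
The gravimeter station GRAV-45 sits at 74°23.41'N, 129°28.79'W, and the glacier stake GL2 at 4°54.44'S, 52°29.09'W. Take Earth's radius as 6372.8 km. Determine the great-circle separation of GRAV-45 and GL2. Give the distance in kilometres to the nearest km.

10151 km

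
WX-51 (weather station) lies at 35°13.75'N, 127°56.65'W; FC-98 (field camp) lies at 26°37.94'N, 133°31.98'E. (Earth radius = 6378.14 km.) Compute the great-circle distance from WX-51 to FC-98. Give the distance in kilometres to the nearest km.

WX-51: φ = +35.22917°, λ = -127.94417°
FC-98: φ = +26.63233°, λ = +133.53300°
Δφ = -8.5968°,  Δλ = -98.5228°
a = sin²(Δφ/2) + cos φ₁ cos φ₂ sin²(Δλ/2) = 0.424818
c = 2·arcsin(√a) = 1.419860 rad = 81.3520°
d = R·c = 6378.14 × 1.419860 = 9056.1 km

9056 km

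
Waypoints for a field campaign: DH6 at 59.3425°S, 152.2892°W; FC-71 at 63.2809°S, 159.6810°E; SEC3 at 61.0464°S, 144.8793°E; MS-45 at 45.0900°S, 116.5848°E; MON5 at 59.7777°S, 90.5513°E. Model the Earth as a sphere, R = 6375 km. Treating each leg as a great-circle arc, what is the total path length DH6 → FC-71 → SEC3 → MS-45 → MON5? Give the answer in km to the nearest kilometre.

8280 km

DH6→FC-71: c = 0.398371 rad, d = 2539.62 km
FC-71→SEC3: c = 0.126443 rad, d = 806.07 km
SEC3→MS-45: c = 0.401087 rad, d = 2556.93 km
MS-45→MON5: c = 0.372925 rad, d = 2377.39 km
Total = 2539.62 + 806.07 + 2556.93 + 2377.39 = 8280.01 km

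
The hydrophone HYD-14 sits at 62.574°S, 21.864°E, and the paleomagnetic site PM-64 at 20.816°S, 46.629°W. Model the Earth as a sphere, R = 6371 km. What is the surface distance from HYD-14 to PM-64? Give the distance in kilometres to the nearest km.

Δφ = 41.7580°,  Δλ = -68.4930°
a = sin²(Δφ/2) + cos φ₁ cos φ₂ sin²(Δλ/2) = 0.263366
c = 2·arcsin(√a) = 1.077799 rad = 61.7533°
d = R·c = 6371 × 1.077799 = 6866.7 km

6867 km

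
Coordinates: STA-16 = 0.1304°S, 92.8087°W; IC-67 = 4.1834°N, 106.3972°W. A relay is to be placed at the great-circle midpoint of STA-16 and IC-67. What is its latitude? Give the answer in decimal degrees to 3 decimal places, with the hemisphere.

Bx = cos φ₂ cos Δλ = 0.969418,  By = cos φ₂ sin Δλ = -0.234321
φₘ = atan2(sin φ₁ + sin φ₂, √((cos φ₁ + Bx)² + By²)) = 2.04082°
λₘ = λ₁ + atan2(By, cos φ₁ + Bx) = -99.59385°

2.041°N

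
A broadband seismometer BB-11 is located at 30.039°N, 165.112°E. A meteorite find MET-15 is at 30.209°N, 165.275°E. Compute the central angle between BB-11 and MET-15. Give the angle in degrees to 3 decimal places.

0.221°

Δφ = 0.1700°,  Δλ = 0.1630°
a = sin²(Δφ/2) + cos φ₁ cos φ₂ sin²(Δλ/2) = 0.000004
c = 2·arcsin(√a) = 0.003855 rad = 0.2209°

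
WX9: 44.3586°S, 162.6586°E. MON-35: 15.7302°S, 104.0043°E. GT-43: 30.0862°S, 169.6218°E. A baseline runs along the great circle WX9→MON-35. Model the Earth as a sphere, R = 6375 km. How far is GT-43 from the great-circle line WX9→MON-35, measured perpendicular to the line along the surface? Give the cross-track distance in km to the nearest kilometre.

δ₁₃ = central angle WX9→GT-43 = 0.266982 rad  (haversine)
θ₁₃ = bearing WX9→GT-43 = 23.429°,  θ₁₂ = bearing WX9→MON-35 = 280.761°
dₓₜ = R·arcsin(sin δ₁₃ · sin(θ₁₃ − θ₁₂)) = 6375·arcsin(0.26382·sin(-257.332°)) = 1659.603 km
|dₓₜ| = 1659.603 km

1660 km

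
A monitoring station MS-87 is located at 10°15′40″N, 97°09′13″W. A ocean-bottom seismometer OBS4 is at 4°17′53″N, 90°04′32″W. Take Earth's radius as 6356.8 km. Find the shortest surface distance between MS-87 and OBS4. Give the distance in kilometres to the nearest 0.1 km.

1021.7 km

MS-87: φ = +10.26111°, λ = -97.15361°
OBS4: φ = +4.29806°, λ = -90.07556°
Δφ = -5.9631°,  Δλ = 7.0781°
a = sin²(Δφ/2) + cos φ₁ cos φ₂ sin²(Δλ/2) = 0.006444
c = 2·arcsin(√a) = 0.160727 rad = 9.2090°
d = R·c = 6356.8 × 0.160727 = 1021.7 km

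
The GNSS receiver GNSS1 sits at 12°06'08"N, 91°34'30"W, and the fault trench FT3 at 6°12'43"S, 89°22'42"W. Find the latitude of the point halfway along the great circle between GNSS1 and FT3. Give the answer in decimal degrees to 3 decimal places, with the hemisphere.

2.946°N

GNSS1: φ = +12.10222°, λ = -91.57500°
FT3: φ = -6.21194°, λ = -89.37833°
Bx = cos φ₂ cos Δλ = 0.993398,  By = cos φ₂ sin Δλ = 0.038105
φₘ = atan2(sin φ₁ + sin φ₂, √((cos φ₁ + Bx)² + By²)) = 2.94568°
λₘ = λ₁ + atan2(By, cos φ₁ + Bx) = -90.46756°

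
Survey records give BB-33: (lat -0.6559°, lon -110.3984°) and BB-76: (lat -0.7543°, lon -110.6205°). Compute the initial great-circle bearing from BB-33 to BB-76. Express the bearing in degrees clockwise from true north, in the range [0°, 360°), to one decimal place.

Δλ = -0.2221°
y = sin Δλ · cos φ₂ = -0.003876
x = cos φ₁ sin φ₂ − sin φ₁ cos φ₂ cos Δλ = -0.001717
θ = atan2(y, x) = -113.8984° → 246.1016° (mod 360°)

246.1°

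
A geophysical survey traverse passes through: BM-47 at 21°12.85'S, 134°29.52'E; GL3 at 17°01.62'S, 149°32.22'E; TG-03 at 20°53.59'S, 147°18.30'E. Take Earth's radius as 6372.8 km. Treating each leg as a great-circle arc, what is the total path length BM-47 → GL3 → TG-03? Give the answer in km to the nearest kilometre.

2137 km

BM-47: φ = -21.21417°, λ = +134.49200°
GL3: φ = -17.02700°, λ = +149.53700°
TG-03: φ = -20.89317°, λ = +147.30500°
BM-47→GL3: c = 0.258492 rad, d = 1647.32 km
GL3→TG-03: c = 0.076875 rad, d = 489.91 km
Total = 1647.32 + 489.91 = 2137.23 km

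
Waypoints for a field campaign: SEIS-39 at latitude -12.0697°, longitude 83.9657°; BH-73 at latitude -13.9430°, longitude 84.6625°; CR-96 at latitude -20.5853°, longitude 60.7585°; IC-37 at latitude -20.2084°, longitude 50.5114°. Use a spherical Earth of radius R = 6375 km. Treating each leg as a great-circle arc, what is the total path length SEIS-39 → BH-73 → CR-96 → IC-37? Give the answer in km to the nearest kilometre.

3933 km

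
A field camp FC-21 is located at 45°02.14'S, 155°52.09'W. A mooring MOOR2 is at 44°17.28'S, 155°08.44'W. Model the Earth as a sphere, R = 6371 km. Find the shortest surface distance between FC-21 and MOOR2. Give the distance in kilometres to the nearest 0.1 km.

FC-21: φ = -45.03567°, λ = -155.86817°
MOOR2: φ = -44.28800°, λ = -155.14067°
Δφ = 0.7477°,  Δλ = 0.7275°
a = sin²(Δφ/2) + cos φ₁ cos φ₂ sin²(Δλ/2) = 0.000063
c = 2·arcsin(√a) = 0.015869 rad = 0.9093°
d = R·c = 6371 × 0.015869 = 101.1 km

101.1 km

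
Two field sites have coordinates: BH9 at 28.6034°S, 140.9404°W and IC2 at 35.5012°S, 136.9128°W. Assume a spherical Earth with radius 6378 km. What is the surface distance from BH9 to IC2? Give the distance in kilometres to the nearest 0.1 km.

856.5 km

Δφ = -6.8978°,  Δλ = 4.0276°
a = sin²(Δφ/2) + cos φ₁ cos φ₂ sin²(Δλ/2) = 0.004502
c = 2·arcsin(√a) = 0.134289 rad = 7.6942°
d = R·c = 6378 × 0.134289 = 856.5 km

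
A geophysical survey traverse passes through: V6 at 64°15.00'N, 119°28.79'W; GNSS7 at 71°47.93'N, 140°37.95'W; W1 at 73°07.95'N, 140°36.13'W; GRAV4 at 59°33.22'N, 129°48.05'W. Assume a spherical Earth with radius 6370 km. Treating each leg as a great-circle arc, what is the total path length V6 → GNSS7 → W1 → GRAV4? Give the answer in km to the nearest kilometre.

V6: φ = +64.25000°, λ = -119.47983°
GNSS7: φ = +71.79883°, λ = -140.63250°
W1: φ = +73.13250°, λ = -140.60217°
GRAV4: φ = +59.55367°, λ = -129.80083°
V6→GNSS7: c = 0.189014 rad, d = 1204.02 km
GNSS7→W1: c = 0.023277 rad, d = 148.28 km
W1→GRAV4: c = 0.247847 rad, d = 1578.79 km
Total = 1204.02 + 148.28 + 1578.79 = 2931.08 km

2931 km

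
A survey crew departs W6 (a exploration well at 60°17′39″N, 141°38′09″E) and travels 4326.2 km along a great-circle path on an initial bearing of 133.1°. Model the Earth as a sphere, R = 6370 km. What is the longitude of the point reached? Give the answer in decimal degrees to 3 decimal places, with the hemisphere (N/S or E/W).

172.800°E

W6: φ = +60.29417°, λ = +141.63583°
δ = d/R = 4326.2/6370 = 0.679152 rad
φ₂ = arcsin(sin φ₁ cos δ + cos φ₁ sin δ cos θ)
   = arcsin(0.86858·0.77811 + 0.49555·0.62813·-0.68327) = 27.59154°
λ₂ = λ₁ + atan2(sin θ sin δ cos φ₁, cos δ − sin φ₁ sin φ₂) = 172.80007°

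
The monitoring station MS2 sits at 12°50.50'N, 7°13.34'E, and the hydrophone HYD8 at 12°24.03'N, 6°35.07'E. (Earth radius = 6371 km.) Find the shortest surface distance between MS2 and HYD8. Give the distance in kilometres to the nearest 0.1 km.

MS2: φ = +12.84167°, λ = +7.22233°
HYD8: φ = +12.40050°, λ = +6.58450°
Δφ = -0.4412°,  Δλ = -0.6378°
a = sin²(Δφ/2) + cos φ₁ cos φ₂ sin²(Δλ/2) = 0.000044
c = 2·arcsin(√a) = 0.013315 rad = 0.7629°
d = R·c = 6371 × 0.013315 = 84.8 km

84.8 km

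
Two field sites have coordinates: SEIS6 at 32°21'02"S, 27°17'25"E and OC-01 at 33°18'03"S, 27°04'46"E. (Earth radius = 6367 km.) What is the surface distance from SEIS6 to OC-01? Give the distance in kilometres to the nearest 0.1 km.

SEIS6: φ = -32.35056°, λ = +27.29028°
OC-01: φ = -33.30083°, λ = +27.07944°
Δφ = -0.9503°,  Δλ = -0.2108°
a = sin²(Δφ/2) + cos φ₁ cos φ₂ sin²(Δλ/2) = 0.000071
c = 2·arcsin(√a) = 0.016871 rad = 0.9667°
d = R·c = 6367 × 0.016871 = 107.4 km

107.4 km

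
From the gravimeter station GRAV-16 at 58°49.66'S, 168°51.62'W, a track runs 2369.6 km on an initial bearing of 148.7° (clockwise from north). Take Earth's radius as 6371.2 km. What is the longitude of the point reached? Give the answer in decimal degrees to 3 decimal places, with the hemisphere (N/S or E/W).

127.776°W

GRAV-16: φ = -58.82767°, λ = -168.86033°
δ = d/R = 2369.6/6371.2 = 0.371924 rad
φ₂ = arcsin(sin φ₁ cos δ + cos φ₁ sin δ cos θ)
   = arcsin(-0.85561·0.93163 + 0.51761·0.36341·-0.85446) = -73.30430°
λ₂ = λ₁ + atan2(sin θ sin δ cos φ₁, cos δ − sin φ₁ sin φ₂) = -127.77592°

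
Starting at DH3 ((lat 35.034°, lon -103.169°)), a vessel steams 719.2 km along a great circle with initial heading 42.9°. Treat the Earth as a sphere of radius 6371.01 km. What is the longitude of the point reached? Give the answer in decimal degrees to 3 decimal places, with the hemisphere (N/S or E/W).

97.454°W

δ = d/R = 719.2/6371.01 = 0.112886 rad
φ₂ = arcsin(sin φ₁ cos δ + cos φ₁ sin δ cos θ)
   = arcsin(0.57406·0.99364 + 0.81881·0.11265·0.73254) = 39.64104°
λ₂ = λ₁ + atan2(sin θ sin δ cos φ₁, cos δ − sin φ₁ sin φ₂) = -97.45411°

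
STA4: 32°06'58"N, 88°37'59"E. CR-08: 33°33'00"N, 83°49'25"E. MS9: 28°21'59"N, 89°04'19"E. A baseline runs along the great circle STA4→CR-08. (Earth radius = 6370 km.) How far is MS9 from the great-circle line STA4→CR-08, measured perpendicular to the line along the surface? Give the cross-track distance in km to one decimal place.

STA4: φ = +32.11611°, λ = +88.63306°
CR-08: φ = +33.55000°, λ = +83.82361°
MS9: φ = +28.36639°, λ = +89.07194°
δ₁₃ = central angle STA4→MS9 = 0.065778 rad  (haversine)
θ₁₃ = bearing STA4→MS9 = 174.114°,  θ₁₂ = bearing STA4→CR-08 = 290.829°
dₓₜ = R·arcsin(sin δ₁₃ · sin(θ₁₃ − θ₁₂)) = 6370·arcsin(0.06573·sin(-116.715°)) = -374.227 km
|dₓₜ| = 374.227 km

374.2 km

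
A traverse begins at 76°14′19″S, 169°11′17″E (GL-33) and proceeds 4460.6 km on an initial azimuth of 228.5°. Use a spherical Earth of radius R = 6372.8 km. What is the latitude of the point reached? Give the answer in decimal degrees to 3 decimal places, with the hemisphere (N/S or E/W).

GL-33: φ = -76.23861°, λ = +169.18806°
δ = d/R = 4460.6/6372.8 = 0.699944 rad
φ₂ = arcsin(sin φ₁ cos δ + cos φ₁ sin δ cos θ)
   = arcsin(-0.97129·0.76488 + 0.23788·0.64417·-0.66262) = -57.61408°
λ₂ = λ₁ + atan2(sin θ sin δ cos φ₁, cos δ − sin φ₁ sin φ₂) = 53.44465°

57.614°S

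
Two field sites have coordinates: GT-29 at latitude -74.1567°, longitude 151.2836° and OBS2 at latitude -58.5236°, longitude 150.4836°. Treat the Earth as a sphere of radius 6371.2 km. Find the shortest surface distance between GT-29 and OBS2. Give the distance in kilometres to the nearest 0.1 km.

Δφ = 15.6331°,  Δλ = -0.8000°
a = sin²(Δφ/2) + cos φ₁ cos φ₂ sin²(Δλ/2) = 0.018503
c = 2·arcsin(√a) = 0.272901 rad = 15.6361°
d = R·c = 6371.2 × 0.272901 = 1738.7 km

1738.7 km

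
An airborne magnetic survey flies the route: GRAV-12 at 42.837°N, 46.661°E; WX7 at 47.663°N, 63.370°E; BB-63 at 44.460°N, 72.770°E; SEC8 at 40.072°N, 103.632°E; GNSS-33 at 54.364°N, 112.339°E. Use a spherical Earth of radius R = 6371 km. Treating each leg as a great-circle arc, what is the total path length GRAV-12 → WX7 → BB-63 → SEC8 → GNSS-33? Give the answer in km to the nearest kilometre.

GRAV-12→WX7: c = 0.221347 rad, d = 1410.20 km
WX7→BB-63: c = 0.126709 rad, d = 807.26 km
BB-63→SEC8: c = 0.403397 rad, d = 2570.04 km
SEC8→GNSS-33: c = 0.269471 rad, d = 1716.80 km
Total = 1410.20 + 807.26 + 2570.04 + 1716.80 = 6504.31 km

6504 km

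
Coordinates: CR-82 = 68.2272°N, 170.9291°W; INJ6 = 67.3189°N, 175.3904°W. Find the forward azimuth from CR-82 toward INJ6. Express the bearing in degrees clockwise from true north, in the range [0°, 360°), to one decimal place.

Δλ = -4.4613°
y = sin Δλ · cos φ₂ = -0.029994
x = cos φ₁ sin φ₂ − sin φ₁ cos φ₂ cos Δλ = -0.014767
θ = atan2(y, x) = -116.2125° → 243.7875° (mod 360°)

243.8°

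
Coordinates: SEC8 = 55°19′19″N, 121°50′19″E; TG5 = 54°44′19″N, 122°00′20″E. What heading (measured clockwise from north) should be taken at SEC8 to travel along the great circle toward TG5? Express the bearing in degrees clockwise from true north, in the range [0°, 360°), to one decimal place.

SEC8: φ = +55.32194°, λ = +121.83861°
TG5: φ = +54.73861°, λ = +122.00556°
Δλ = 0.1669°
y = sin Δλ · cos φ₂ = 0.001682
x = cos φ₁ sin φ₂ − sin φ₁ cos φ₂ cos Δλ = -0.010179
θ = atan2(y, x) = 170.6164° → 170.6164° (mod 360°)

170.6°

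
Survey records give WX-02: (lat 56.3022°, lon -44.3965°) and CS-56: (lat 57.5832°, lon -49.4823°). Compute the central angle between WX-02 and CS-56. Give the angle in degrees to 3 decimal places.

Δφ = 1.2810°,  Δλ = -5.0858°
a = sin²(Δφ/2) + cos φ₁ cos φ₂ sin²(Δλ/2) = 0.000710
c = 2·arcsin(√a) = 0.053314 rad = 3.0547°

3.055°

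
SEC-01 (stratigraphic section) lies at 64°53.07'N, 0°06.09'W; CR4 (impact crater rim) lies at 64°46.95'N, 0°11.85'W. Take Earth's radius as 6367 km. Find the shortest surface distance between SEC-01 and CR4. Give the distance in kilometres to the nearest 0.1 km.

12.2 km

SEC-01: φ = +64.88450°, λ = -0.10150°
CR4: φ = +64.78250°, λ = -0.19750°
Δφ = -0.1020°,  Δλ = -0.0960°
a = sin²(Δφ/2) + cos φ₁ cos φ₂ sin²(Δλ/2) = 0.000001
c = 2·arcsin(√a) = 0.001918 rad = 0.1099°
d = R·c = 6367 × 0.001918 = 12.2 km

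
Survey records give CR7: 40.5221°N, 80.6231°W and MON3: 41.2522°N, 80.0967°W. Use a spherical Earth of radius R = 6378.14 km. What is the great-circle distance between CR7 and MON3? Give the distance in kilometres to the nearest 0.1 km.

Δφ = 0.7301°,  Δλ = 0.5264°
a = sin²(Δφ/2) + cos φ₁ cos φ₂ sin²(Δλ/2) = 0.000053
c = 2·arcsin(√a) = 0.014513 rad = 0.8315°
d = R·c = 6378.14 × 0.014513 = 92.6 km

92.6 km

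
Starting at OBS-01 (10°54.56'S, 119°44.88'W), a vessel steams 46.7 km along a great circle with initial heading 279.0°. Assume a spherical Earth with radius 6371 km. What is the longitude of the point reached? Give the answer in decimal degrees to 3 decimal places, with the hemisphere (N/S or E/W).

OBS-01: φ = -10.90933°, λ = -119.74800°
δ = d/R = 46.7/6371 = 0.007330 rad
φ₂ = arcsin(sin φ₁ cos δ + cos φ₁ sin δ cos θ)
   = arcsin(-0.18926·0.99997 + 0.98193·0.00733·0.15643) = -10.84334°
λ₂ = λ₁ + atan2(sin θ sin δ cos φ₁, cos δ − sin φ₁ sin φ₂) = -120.17035°

120.170°W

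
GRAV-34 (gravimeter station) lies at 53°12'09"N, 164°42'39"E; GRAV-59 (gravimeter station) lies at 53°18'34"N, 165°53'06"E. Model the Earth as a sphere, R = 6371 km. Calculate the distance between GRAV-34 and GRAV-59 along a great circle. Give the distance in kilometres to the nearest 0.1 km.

79.0 km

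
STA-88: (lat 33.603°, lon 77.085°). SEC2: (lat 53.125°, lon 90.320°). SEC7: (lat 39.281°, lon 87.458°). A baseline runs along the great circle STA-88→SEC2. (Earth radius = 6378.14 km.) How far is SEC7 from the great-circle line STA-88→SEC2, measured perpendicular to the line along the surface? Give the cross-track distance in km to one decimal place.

δ₁₃ = central angle STA-88→SEC7 = 0.175972 rad  (haversine)
θ₁₃ = bearing STA-88→SEC7 = 52.761°,  θ₁₂ = bearing STA-88→SEC2 = 21.828°
dₓₜ = R·arcsin(sin δ₁₃ · sin(θ₁₃ − θ₁₂)) = 6378.14·arcsin(0.17506·sin(30.932°)) = 574.734 km
|dₓₜ| = 574.734 km

574.7 km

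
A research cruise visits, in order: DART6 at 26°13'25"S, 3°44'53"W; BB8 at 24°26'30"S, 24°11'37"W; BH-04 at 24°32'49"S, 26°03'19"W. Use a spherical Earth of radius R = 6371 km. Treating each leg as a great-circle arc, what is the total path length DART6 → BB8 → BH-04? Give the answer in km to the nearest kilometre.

2251 km

DART6: φ = -26.22361°, λ = -3.74806°
BB8: φ = -24.44167°, λ = -24.19361°
BH-04: φ = -24.54694°, λ = -26.05528°
DART6→BB8: c = 0.323687 rad, d = 2062.21 km
BB8→BH-04: c = 0.029625 rad, d = 188.74 km
Total = 2062.21 + 188.74 = 2250.95 km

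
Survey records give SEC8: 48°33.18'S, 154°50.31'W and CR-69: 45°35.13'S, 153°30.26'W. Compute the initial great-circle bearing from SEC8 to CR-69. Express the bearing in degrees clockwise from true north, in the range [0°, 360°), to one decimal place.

SEC8: φ = -48.55300°, λ = -154.83850°
CR-69: φ = -45.58550°, λ = -153.50433°
Δλ = 1.3342°
y = sin Δλ · cos φ₂ = 0.016295
x = cos φ₁ sin φ₂ − sin φ₁ cos φ₂ cos Δλ = 0.051627
θ = atan2(y, x) = 17.5170° → 17.5170° (mod 360°)

17.5°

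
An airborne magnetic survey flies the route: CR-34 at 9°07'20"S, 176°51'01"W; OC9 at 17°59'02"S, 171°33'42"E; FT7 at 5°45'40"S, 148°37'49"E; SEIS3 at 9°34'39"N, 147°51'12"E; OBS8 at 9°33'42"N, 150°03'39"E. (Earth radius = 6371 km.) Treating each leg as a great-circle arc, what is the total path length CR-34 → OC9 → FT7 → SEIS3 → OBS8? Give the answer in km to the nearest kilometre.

CR-34: φ = -9.12222°, λ = -176.85028°
OC9: φ = -17.98389°, λ = +171.56167°
FT7: φ = -5.76111°, λ = +148.63028°
SEIS3: φ = +9.57750°, λ = +147.85333°
OBS8: φ = +9.56167°, λ = +150.06083°
CR-34→OC9: c = 0.249964 rad, d = 1592.52 km
OC9→FT7: c = 0.445153 rad, d = 2836.07 km
FT7→SEIS3: c = 0.268050 rad, d = 1707.75 km
SEIS3→OBS8: c = 0.037993 rad, d = 242.05 km
Total = 1592.52 + 2836.07 + 1707.75 + 242.05 = 6378.39 km

6378 km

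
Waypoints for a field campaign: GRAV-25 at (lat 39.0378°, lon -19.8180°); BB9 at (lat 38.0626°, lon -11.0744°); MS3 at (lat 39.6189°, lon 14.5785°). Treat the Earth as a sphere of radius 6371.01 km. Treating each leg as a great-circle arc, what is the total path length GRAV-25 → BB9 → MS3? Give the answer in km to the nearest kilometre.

2989 km

GRAV-25→BB9: c = 0.120505 rad, d = 767.74 km
BB9→MS3: c = 0.348601 rad, d = 2220.94 km
Total = 767.74 + 2220.94 = 2988.68 km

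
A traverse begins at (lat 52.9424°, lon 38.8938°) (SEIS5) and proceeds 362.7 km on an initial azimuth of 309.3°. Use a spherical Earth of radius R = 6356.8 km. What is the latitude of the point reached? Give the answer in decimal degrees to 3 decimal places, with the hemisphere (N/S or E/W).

54.935°N

δ = d/R = 362.7/6356.8 = 0.057057 rad
φ₂ = arcsin(sin φ₁ cos δ + cos φ₁ sin δ cos θ)
   = arcsin(0.79803·0.99837 + 0.60262·0.05703·0.63338) = 54.93467°
λ₂ = λ₁ + atan2(sin θ sin δ cos φ₁, cos δ − sin φ₁ sin φ₂) = 34.48848°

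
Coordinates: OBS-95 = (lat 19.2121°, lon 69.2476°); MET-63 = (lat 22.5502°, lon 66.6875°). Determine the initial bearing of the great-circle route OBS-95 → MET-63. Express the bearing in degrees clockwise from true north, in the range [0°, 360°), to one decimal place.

324.8°

Δλ = -2.5601°
y = sin Δλ · cos φ₂ = -0.041252
x = cos φ₁ sin φ₂ − sin φ₁ cos φ₂ cos Δλ = 0.058531
θ = atan2(y, x) = -35.1758° → 324.8242° (mod 360°)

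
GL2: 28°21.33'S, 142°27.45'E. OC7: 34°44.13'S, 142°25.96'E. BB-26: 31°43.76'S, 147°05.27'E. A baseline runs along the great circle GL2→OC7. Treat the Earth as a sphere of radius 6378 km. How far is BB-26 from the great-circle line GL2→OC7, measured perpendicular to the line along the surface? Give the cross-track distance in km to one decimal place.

439.5 km

GL2: φ = -28.35550°, λ = +142.45750°
OC7: φ = -34.73550°, λ = +142.43267°
BB-26: φ = -31.72933°, λ = +147.08783°
δ₁₃ = central angle GL2→BB-26 = 0.091422 rad  (haversine)
θ₁₃ = bearing GL2→BB-26 = 131.229°,  θ₁₂ = bearing GL2→OC7 = 180.184°
dₓₜ = R·arcsin(sin δ₁₃ · sin(θ₁₃ − θ₁₂)) = 6378·arcsin(0.09129·sin(-48.955°)) = -439.498 km
|dₓₜ| = 439.498 km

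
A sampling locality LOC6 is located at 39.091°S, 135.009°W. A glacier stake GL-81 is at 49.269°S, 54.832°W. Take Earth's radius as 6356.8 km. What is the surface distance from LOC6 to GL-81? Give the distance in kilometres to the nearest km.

6174 km

Δφ = -10.1780°,  Δλ = 80.1770°
a = sin²(Δφ/2) + cos φ₁ cos φ₂ sin²(Δλ/2) = 0.217888
c = 2·arcsin(√a) = 0.971304 rad = 55.6516°
d = R·c = 6356.8 × 0.971304 = 6174.4 km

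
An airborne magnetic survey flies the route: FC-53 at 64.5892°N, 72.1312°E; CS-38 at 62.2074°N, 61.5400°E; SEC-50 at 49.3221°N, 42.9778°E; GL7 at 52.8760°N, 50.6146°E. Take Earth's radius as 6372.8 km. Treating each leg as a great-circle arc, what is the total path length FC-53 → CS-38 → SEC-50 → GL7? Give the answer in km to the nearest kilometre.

FC-53→CS-38: c = 0.092473 rad, d = 589.31 km
CS-38→SEC-50: c = 0.287315 rad, d = 1831.00 km
SEC-50→GL7: c = 0.104088 rad, d = 663.33 km
Total = 589.31 + 1831.00 + 663.33 = 3083.65 km

3084 km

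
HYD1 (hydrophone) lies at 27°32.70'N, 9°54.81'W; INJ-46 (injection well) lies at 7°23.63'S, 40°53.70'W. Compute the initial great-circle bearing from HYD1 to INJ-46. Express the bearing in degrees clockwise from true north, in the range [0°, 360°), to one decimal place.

225.2°

HYD1: φ = +27.54500°, λ = -9.91350°
INJ-46: φ = -7.39383°, λ = -40.89500°
Δλ = -30.9815°
y = sin Δλ · cos φ₂ = -0.510481
x = cos φ₁ sin φ₂ − sin φ₁ cos φ₂ cos Δλ = -0.507275
θ = atan2(y, x) = -134.8195° → 225.1805° (mod 360°)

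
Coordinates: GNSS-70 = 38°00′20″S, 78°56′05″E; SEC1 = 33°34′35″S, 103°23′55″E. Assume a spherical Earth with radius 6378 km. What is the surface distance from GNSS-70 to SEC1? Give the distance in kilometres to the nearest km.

GNSS-70: φ = -38.00556°, λ = +78.93472°
SEC1: φ = -33.57639°, λ = +103.39861°
Δφ = 4.4292°,  Δλ = 24.4639°
a = sin²(Δφ/2) + cos φ₁ cos φ₂ sin²(Δλ/2) = 0.030962
c = 2·arcsin(√a) = 0.353761 rad = 20.2690°
d = R·c = 6378 × 0.353761 = 2256.3 km

2256 km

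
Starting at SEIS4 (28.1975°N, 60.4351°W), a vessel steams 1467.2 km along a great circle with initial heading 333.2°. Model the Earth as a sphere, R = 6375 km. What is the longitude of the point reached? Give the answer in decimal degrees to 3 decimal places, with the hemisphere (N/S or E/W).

δ = d/R = 1467.2/6375 = 0.230149 rad
φ₂ = arcsin(sin φ₁ cos δ + cos φ₁ sin δ cos θ)
   = arcsin(0.47251·0.97363 + 0.88132·0.22812·0.89259) = 39.75511°
λ₂ = λ₁ + atan2(sin θ sin δ cos φ₁, cos δ − sin φ₁ sin φ₂) = -68.12373°

68.124°W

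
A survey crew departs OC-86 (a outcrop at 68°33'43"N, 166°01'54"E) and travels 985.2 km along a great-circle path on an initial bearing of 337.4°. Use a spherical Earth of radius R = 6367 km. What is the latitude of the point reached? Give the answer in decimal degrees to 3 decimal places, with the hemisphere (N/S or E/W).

OC-86: φ = +68.56194°, λ = +166.03167°
δ = d/R = 985.2/6367 = 0.154735 rad
φ₂ = arcsin(sin φ₁ cos δ + cos φ₁ sin δ cos θ)
   = arcsin(0.93081·0.98805 + 0.36550·0.15412·0.92321) = 76.33565°
λ₂ = λ₁ + atan2(sin θ sin δ cos φ₁, cos δ − sin φ₁ sin φ₂) = 151.51190°

76.336°N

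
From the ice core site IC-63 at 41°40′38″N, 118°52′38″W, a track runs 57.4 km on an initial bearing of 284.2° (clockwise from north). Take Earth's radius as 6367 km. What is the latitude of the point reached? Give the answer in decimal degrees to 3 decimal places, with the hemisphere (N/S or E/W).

IC-63: φ = +41.67722°, λ = -118.87722°
δ = d/R = 57.4/6367 = 0.009015 rad
φ₂ = arcsin(sin φ₁ cos δ + cos φ₁ sin δ cos θ)
   = arcsin(0.66493·0.99996 + 0.74690·0.00902·0.24531) = 41.80198°
λ₂ = λ₁ + atan2(sin θ sin δ cos φ₁, cos δ − sin φ₁ sin φ₂) = -119.54897°

41.802°N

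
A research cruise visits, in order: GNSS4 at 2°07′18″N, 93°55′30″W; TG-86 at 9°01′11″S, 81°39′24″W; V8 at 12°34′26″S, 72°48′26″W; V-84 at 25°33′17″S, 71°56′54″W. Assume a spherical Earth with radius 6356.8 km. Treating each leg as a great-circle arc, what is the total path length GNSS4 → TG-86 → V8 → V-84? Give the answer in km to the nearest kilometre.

4320 km

GNSS4: φ = +2.12167°, λ = -93.92500°
TG-86: φ = -9.01972°, λ = -81.65667°
V8: φ = -12.57389°, λ = -72.80722°
V-84: φ = -25.55472°, λ = -71.94833°
GNSS4→TG-86: c = 0.288702 rad, d = 1835.22 km
TG-86→V8: c = 0.163879 rad, d = 1041.75 km
V8→V-84: c = 0.226998 rad, d = 1442.98 km
Total = 1835.22 + 1041.75 + 1442.98 = 4319.95 km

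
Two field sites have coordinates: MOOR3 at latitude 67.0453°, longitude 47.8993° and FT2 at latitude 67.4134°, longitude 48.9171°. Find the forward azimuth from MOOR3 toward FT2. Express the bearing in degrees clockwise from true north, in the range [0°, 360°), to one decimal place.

Δλ = 1.0178°
y = sin Δλ · cos φ₂ = 0.006822
x = cos φ₁ sin φ₂ − sin φ₁ cos φ₂ cos Δλ = 0.006480
θ = atan2(y, x) = 46.4731° → 46.4731° (mod 360°)

46.5°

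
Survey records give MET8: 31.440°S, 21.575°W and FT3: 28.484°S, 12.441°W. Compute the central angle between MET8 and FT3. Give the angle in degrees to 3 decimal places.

Δφ = 2.9560°,  Δλ = 9.1340°
a = sin²(Δφ/2) + cos φ₁ cos φ₂ sin²(Δλ/2) = 0.005420
c = 2·arcsin(√a) = 0.147372 rad = 8.4438°

8.444°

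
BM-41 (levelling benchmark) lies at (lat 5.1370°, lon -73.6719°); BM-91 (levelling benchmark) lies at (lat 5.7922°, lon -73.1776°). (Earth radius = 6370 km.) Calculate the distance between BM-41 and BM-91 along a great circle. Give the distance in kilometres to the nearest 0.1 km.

91.1 km

Δφ = 0.6552°,  Δλ = 0.4943°
a = sin²(Δφ/2) + cos φ₁ cos φ₂ sin²(Δλ/2) = 0.000051
c = 2·arcsin(√a) = 0.014301 rad = 0.8194°
d = R·c = 6370 × 0.014301 = 91.1 km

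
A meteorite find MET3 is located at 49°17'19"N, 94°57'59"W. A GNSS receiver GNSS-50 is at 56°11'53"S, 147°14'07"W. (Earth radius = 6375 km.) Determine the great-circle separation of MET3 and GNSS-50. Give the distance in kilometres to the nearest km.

MET3: φ = +49.28861°, λ = -94.96639°
GNSS-50: φ = -56.19806°, λ = -147.23528°
Δφ = -105.4867°,  Δλ = -52.2689°
a = sin²(Δφ/2) + cos φ₁ cos φ₂ sin²(Δλ/2) = 0.703910
c = 2·arcsin(√a) = 1.990862 rad = 114.0680°
d = R·c = 6375 × 1.990862 = 12691.7 km

12692 km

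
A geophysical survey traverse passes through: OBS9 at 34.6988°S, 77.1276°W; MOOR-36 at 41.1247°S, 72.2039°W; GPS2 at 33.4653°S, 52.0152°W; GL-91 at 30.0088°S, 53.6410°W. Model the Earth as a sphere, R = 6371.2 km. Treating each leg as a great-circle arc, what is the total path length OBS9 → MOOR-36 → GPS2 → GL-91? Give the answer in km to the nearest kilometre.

OBS9→MOOR-36: c = 0.130998 rad, d = 834.61 km
MOOR-36→GPS2: c = 0.309554 rad, d = 1972.23 km
GPS2→GL-91: c = 0.064972 rad, d = 413.95 km
Total = 834.61 + 1972.23 + 413.95 = 3220.79 km

3221 km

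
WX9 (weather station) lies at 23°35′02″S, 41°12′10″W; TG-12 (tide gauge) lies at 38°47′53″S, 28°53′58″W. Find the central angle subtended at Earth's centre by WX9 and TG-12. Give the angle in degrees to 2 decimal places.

WX9: φ = -23.58389°, λ = -41.20278°
TG-12: φ = -38.79806°, λ = -28.89944°
Δφ = -15.2142°,  Δλ = 12.3033°
a = sin²(Δφ/2) + cos φ₁ cos φ₂ sin²(Δλ/2) = 0.025726
c = 2·arcsin(√a) = 0.322180 rad = 18.4596°

18.46°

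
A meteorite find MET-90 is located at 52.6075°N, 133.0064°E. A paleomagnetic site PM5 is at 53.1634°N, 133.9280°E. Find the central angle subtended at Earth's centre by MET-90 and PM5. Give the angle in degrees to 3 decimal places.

0.786°

Δφ = 0.5559°,  Δλ = 0.9216°
a = sin²(Δφ/2) + cos φ₁ cos φ₂ sin²(Δλ/2) = 0.000047
c = 2·arcsin(√a) = 0.013723 rad = 0.7863°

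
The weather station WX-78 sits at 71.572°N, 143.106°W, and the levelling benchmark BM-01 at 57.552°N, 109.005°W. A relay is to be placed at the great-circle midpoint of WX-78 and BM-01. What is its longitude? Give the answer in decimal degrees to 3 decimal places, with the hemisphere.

Bx = cos φ₂ cos Δλ = 0.444277,  By = cos φ₂ sin Δλ = 0.300810
φₘ = atan2(sin φ₁ + sin φ₂, √((cos φ₁ + Bx)² + By²)) = 65.47901°
λₘ = λ₁ + atan2(By, cos φ₁ + Bx) = -121.52229°

121.522°W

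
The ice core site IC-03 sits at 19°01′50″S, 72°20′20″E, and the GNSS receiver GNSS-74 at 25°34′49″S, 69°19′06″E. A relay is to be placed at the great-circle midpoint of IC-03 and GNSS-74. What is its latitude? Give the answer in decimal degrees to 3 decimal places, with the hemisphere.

IC-03: φ = -19.03056°, λ = +72.33889°
GNSS-74: φ = -25.58028°, λ = +69.31833°
Bx = cos φ₂ cos Δλ = 0.900728,  By = cos φ₂ sin Δλ = -0.047529
φₘ = atan2(sin φ₁ + sin φ₂, √((cos φ₁ + Bx)² + By²)) = -22.31240°
λₘ = λ₁ + atan2(By, cos φ₁ + Bx) = 70.86407°

22.312°S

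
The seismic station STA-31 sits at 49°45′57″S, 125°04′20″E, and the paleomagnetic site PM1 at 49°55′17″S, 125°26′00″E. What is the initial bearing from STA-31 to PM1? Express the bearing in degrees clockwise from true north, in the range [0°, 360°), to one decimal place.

STA-31: φ = -49.76583°, λ = +125.07222°
PM1: φ = -49.92139°, λ = +125.43333°
Δλ = 0.3611°
y = sin Δλ · cos φ₂ = 0.004058
x = cos φ₁ sin φ₂ − sin φ₁ cos φ₂ cos Δλ = -0.002725
θ = atan2(y, x) = 123.8803° → 123.8803° (mod 360°)

123.9°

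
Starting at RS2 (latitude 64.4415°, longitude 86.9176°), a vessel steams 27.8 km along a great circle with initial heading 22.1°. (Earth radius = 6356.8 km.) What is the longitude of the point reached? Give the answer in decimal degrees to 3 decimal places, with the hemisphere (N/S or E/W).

δ = d/R = 27.8/6356.8 = 0.004373 rad
φ₂ = arcsin(sin φ₁ cos δ + cos φ₁ sin δ cos θ)
   = arcsin(0.90215·0.99999 + 0.43143·0.00437·0.92653) = 64.67350°
λ₂ = λ₁ + atan2(sin θ sin δ cos φ₁, cos δ − sin φ₁ sin φ₂) = 87.13797°

87.138°E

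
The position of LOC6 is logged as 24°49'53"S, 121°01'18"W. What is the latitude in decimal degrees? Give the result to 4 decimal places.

24° + 49′/60 + 53″/3600 = 24 + 0.81667 + 0.01472 = 24.8314°

24.8314°S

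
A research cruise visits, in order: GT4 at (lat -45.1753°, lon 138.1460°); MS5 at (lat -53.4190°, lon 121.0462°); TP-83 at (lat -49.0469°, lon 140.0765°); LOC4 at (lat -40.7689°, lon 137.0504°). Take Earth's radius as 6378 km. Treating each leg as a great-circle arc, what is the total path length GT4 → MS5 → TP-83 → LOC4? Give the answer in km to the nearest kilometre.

3897 km

GT4→MS5: c = 0.241018 rad, d = 1537.21 km
MS5→TP-83: c = 0.220714 rad, d = 1407.71 km
TP-83→LOC4: c = 0.149209 rad, d = 951.66 km
Total = 1537.21 + 1407.71 + 951.66 = 3896.58 km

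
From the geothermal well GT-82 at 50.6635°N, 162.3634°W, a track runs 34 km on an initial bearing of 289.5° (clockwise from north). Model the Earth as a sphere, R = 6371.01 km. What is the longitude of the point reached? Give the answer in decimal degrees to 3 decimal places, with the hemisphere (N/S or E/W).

162.819°W

δ = d/R = 34/6371.01 = 0.005337 rad
φ₂ = arcsin(sin φ₁ cos δ + cos φ₁ sin δ cos θ)
   = arcsin(0.77344·0.99999 + 0.63387·0.00534·0.33381) = 50.76468°
λ₂ = λ₁ + atan2(sin θ sin δ cos φ₁, cos δ − sin φ₁ sin φ₂) = -162.81910°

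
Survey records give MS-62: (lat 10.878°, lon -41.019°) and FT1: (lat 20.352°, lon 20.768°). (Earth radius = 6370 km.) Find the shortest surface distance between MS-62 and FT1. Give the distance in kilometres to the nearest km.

Δφ = 9.4740°,  Δλ = 61.7870°
a = sin²(Δφ/2) + cos φ₁ cos φ₂ sin²(Δλ/2) = 0.249546
c = 2·arcsin(√a) = 1.046149 rad = 59.9399°
d = R·c = 6370 × 1.046149 = 6664.0 km

6664 km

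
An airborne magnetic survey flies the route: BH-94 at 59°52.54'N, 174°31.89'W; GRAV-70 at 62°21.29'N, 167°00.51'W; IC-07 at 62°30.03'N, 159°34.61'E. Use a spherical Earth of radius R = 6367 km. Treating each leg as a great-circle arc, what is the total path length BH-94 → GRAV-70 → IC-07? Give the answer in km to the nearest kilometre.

2188 km

BH-94: φ = +59.87567°, λ = -174.53150°
GRAV-70: φ = +62.35483°, λ = -167.00850°
IC-07: φ = +62.50050°, λ = +159.57683°
BH-94→GRAV-70: c = 0.076706 rad, d = 488.38 km
GRAV-70→IC-07: c = 0.266936 rad, d = 1699.58 km
Total = 488.38 + 1699.58 = 2187.97 km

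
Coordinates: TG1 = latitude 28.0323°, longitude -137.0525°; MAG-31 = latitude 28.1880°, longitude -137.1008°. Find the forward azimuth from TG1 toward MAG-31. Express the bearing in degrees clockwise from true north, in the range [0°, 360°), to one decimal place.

344.7°

Δλ = -0.0483°
y = sin Δλ · cos φ₂ = -0.000743
x = cos φ₁ sin φ₂ − sin φ₁ cos φ₂ cos Δλ = 0.002718
θ = atan2(y, x) = -15.2914° → 344.7086° (mod 360°)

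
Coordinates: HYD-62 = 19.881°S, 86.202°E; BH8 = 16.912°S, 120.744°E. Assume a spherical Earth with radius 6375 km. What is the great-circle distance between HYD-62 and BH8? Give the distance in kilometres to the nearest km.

3656 km

Δφ = 2.9690°,  Δλ = 34.5420°
a = sin²(Δφ/2) + cos φ₁ cos φ₂ sin²(Δλ/2) = 0.079978
c = 2·arcsin(√a) = 0.573431 rad = 32.8551°
d = R·c = 6375 × 0.573431 = 3655.6 km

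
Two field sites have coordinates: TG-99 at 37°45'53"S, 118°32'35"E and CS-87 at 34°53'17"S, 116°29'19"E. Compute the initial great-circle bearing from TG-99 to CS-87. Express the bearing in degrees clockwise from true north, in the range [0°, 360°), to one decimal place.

TG-99: φ = -37.76472°, λ = +118.54306°
CS-87: φ = -34.88806°, λ = +116.48861°
Δλ = -2.0544°
y = sin Δλ · cos φ₂ = -0.029406
x = cos φ₁ sin φ₂ − sin φ₁ cos φ₂ cos Δλ = 0.049863
θ = atan2(y, x) = -30.5292° → 329.4708° (mod 360°)

329.5°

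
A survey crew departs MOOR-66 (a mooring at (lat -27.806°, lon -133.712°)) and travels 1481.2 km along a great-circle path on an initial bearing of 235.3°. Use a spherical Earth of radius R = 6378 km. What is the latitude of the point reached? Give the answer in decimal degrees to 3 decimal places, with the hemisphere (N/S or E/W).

δ = d/R = 1481.2/6378 = 0.232236 rad
φ₂ = arcsin(sin φ₁ cos δ + cos φ₁ sin δ cos θ)
   = arcsin(-0.46648·0.97315 + 0.88453·0.23015·-0.56928) = -34.73972°
λ₂ = λ₁ + atan2(sin θ sin δ cos φ₁, cos δ − sin φ₁ sin φ₂) = -147.02464°

34.740°S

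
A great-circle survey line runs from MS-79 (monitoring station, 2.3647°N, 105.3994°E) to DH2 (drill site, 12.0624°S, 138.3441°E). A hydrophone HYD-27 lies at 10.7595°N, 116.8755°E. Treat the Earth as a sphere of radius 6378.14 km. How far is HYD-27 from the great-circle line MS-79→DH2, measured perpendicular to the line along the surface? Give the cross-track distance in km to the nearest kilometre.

δ₁₃ = central angle MS-79→HYD-27 = 0.246954 rad  (haversine)
θ₁₃ = bearing MS-79→HYD-27 = 53.091°,  θ₁₂ = bearing MS-79→DH2 = 114.526°
dₓₜ = R·arcsin(sin δ₁₃ · sin(θ₁₃ − θ₁₂)) = 6378.14·arcsin(0.24445·sin(-61.435°)) = -1380.104 km
|dₓₜ| = 1380.104 km

1380 km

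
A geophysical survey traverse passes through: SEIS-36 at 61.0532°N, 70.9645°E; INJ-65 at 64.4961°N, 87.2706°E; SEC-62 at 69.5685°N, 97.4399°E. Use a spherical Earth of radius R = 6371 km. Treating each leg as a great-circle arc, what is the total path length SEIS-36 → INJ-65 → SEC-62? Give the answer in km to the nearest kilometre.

SEIS-36→INJ-65: c = 0.142862 rad, d = 910.18 km
INJ-65→SEC-62: c = 0.112108 rad, d = 714.24 km
Total = 910.18 + 714.24 = 1624.42 km

1624 km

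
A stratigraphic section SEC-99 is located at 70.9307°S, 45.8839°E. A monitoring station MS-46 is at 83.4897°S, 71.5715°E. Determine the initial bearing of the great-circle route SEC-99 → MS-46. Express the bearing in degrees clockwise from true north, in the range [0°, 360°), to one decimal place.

Δλ = 25.6876°
y = sin Δλ · cos φ₂ = 0.049147
x = cos φ₁ sin φ₂ − sin φ₁ cos φ₂ cos Δλ = -0.228035
θ = atan2(y, x) = 167.8375° → 167.8375° (mod 360°)

167.8°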